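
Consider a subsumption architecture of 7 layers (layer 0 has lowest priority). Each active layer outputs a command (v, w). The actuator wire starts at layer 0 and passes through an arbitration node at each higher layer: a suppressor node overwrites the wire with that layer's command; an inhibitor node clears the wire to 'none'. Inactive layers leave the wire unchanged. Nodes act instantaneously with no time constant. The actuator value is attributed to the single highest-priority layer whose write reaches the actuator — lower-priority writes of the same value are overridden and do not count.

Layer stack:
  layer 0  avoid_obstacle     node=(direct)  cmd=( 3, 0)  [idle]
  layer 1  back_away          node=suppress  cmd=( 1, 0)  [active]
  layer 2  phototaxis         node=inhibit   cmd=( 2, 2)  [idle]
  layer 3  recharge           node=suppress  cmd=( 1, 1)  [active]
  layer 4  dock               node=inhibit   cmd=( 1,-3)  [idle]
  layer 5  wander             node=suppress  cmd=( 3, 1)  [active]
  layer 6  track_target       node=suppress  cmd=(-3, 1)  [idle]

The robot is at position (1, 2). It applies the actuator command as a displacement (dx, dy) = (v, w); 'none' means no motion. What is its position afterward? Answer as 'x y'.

L0 avoid_obstacle: idle → wire = none
L1 back_away: active, suppressor → wire = (1, 0)
L2 phototaxis: idle → wire stays (1, 0)
L3 recharge: active, suppressor → wire = (1, 1)
L4 dock: idle → wire stays (1, 1)
L5 wander: active, suppressor → wire = (3, 1)
L6 track_target: idle → wire stays (3, 1)
actuator = (3, 1)
position: (1, 2) + (3, 1) = (4, 3)

4 3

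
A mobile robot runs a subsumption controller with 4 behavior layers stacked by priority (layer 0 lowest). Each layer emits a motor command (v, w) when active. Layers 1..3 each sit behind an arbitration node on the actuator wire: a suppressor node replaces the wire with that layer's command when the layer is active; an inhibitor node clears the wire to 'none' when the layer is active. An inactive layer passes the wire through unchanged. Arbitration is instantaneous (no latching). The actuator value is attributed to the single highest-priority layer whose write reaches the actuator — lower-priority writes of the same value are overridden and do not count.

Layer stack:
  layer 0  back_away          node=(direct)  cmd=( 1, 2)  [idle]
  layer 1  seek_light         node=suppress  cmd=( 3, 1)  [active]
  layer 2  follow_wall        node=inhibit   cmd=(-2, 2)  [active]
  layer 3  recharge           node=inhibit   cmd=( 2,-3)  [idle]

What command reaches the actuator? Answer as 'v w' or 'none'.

none

L0 back_away: idle → wire = none
L1 seek_light: active, suppressor → wire = (3, 1)
L2 follow_wall: active, inhibitor → wire = none
L3 recharge: idle → wire stays none
actuator = none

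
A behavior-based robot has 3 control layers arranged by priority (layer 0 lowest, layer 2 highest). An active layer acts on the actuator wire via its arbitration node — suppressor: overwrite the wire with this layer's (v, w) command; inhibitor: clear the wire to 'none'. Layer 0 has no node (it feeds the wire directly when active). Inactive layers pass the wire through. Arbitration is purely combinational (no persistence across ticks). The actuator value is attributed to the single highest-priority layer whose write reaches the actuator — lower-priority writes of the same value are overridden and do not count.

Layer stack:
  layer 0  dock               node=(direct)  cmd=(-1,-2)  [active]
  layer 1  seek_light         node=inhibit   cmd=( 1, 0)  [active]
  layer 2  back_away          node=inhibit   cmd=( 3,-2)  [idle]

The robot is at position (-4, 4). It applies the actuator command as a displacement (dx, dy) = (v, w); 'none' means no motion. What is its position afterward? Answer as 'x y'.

-4 4

layer 0 (dock) active — direct: (-1, -2)
layer 1 (seek_light) active — inhibits: none
layer 2 (back_away) idle — unchanged: none
→ actuator none
position: (-4, 4) + none = (-4, 4)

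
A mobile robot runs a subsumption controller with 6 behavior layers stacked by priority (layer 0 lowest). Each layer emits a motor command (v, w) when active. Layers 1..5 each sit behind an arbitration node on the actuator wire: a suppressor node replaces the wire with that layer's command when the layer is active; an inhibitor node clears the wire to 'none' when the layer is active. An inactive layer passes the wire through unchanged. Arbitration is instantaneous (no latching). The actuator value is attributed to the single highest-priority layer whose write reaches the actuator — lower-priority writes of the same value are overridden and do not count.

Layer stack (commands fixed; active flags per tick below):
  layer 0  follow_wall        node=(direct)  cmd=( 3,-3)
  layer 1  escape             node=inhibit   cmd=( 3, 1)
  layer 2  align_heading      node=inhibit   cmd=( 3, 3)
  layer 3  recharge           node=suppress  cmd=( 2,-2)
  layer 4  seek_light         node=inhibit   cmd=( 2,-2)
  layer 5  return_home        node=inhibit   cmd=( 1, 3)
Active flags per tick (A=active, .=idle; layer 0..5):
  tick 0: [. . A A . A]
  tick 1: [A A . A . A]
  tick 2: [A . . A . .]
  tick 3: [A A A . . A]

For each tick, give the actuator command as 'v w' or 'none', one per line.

none
none
2 -2
none

tick 0:
  layer 0 (follow_wall) idle — none
  layer 1 (escape) idle — unchanged: none
  layer 2 (align_heading) active — inhibits: none
  layer 3 (recharge) active — suppresses: (2, -2)
  layer 4 (seek_light) idle — unchanged: (2, -2)
  layer 5 (return_home) active — inhibits: none
  → actuator none
tick 1:
  layer 0 (follow_wall) active — direct: (3, -3)
  layer 1 (escape) active — inhibits: none
  layer 2 (align_heading) idle — unchanged: none
  layer 3 (recharge) active — suppresses: (2, -2)
  layer 4 (seek_light) idle — unchanged: (2, -2)
  layer 5 (return_home) active — inhibits: none
  → actuator none
tick 2:
  layer 0 (follow_wall) active — direct: (3, -3)
  layer 1 (escape) idle — unchanged: (3, -3)
  layer 2 (align_heading) idle — unchanged: (3, -3)
  layer 3 (recharge) active — suppresses: (2, -2)
  layer 4 (seek_light) idle — unchanged: (2, -2)
  layer 5 (return_home) idle — unchanged: (2, -2)
  → actuator (2, -2)
tick 3:
  layer 0 (follow_wall) active — direct: (3, -3)
  layer 1 (escape) active — inhibits: none
  layer 2 (align_heading) active — inhibits: none
  layer 3 (recharge) idle — unchanged: none
  layer 4 (seek_light) idle — unchanged: none
  layer 5 (return_home) active — inhibits: none
  → actuator none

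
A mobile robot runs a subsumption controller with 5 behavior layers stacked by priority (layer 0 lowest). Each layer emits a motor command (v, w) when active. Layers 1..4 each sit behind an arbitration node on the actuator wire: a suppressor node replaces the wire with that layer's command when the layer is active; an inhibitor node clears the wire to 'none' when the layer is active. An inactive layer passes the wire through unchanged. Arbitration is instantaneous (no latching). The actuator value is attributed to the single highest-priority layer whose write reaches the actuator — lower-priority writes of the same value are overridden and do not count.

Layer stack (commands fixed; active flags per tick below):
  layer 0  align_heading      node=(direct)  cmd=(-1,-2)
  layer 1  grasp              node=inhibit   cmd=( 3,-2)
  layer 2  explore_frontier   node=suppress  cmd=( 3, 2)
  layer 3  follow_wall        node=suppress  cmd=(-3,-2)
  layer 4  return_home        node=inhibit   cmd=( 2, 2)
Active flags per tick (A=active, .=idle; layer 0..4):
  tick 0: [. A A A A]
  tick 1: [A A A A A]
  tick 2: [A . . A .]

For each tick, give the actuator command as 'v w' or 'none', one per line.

tick 0:
  [0] align_heading off; wire := none
  [1] grasp on (inhibit); wire := none
  [2] explore_frontier on (suppress); wire := (3, 2)
  [3] follow_wall on (suppress); wire := (-3, -2)
  [4] return_home on (inhibit); wire := none
  output none
tick 1:
  [0] align_heading on; wire := (-1, -2)
  [1] grasp on (inhibit); wire := none
  [2] explore_frontier on (suppress); wire := (3, 2)
  [3] follow_wall on (suppress); wire := (-3, -2)
  [4] return_home on (inhibit); wire := none
  output none
tick 2:
  [0] align_heading on; wire := (-1, -2)
  [1] grasp off; pass (-1, -2)
  [2] explore_frontier off; pass (-1, -2)
  [3] follow_wall on (suppress); wire := (-3, -2)
  [4] return_home off; pass (-3, -2)
  output (-3, -2)

none
none
-3 -2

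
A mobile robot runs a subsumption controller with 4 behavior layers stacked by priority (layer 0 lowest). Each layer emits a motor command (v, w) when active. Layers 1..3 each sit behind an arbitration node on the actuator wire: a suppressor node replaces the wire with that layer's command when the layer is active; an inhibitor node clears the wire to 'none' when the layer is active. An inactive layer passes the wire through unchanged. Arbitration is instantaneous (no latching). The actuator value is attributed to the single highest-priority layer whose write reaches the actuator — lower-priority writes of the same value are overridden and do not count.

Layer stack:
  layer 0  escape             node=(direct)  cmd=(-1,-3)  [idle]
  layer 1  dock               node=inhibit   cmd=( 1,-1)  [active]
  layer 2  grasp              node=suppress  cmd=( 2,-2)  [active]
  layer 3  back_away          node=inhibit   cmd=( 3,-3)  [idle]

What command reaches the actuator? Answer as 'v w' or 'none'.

2 -2

[0] escape off; wire := none
[1] dock on (inhibit); wire := none
[2] grasp on (suppress); wire := (2, -2)
[3] back_away off; pass (2, -2)
output (2, -2)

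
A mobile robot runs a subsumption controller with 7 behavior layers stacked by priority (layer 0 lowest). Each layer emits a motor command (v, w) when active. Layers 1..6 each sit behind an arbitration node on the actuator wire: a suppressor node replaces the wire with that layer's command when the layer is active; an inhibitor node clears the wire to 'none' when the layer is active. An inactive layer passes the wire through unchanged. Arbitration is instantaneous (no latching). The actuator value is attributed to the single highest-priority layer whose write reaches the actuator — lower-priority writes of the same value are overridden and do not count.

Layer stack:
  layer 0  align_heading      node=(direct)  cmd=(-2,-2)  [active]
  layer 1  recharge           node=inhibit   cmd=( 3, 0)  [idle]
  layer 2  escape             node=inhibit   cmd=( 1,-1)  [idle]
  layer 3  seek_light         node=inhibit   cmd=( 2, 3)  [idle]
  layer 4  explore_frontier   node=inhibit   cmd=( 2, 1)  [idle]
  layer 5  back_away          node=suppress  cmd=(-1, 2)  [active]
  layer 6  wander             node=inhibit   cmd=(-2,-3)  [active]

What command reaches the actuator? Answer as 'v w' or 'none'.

L0 align_heading: active, feeds wire = (-2, -2)
L1 recharge: idle → wire stays (-2, -2)
L2 escape: idle → wire stays (-2, -2)
L3 seek_light: idle → wire stays (-2, -2)
L4 explore_frontier: idle → wire stays (-2, -2)
L5 back_away: active, suppressor → wire = (-1, 2)
L6 wander: active, inhibitor → wire = none
actuator = none

none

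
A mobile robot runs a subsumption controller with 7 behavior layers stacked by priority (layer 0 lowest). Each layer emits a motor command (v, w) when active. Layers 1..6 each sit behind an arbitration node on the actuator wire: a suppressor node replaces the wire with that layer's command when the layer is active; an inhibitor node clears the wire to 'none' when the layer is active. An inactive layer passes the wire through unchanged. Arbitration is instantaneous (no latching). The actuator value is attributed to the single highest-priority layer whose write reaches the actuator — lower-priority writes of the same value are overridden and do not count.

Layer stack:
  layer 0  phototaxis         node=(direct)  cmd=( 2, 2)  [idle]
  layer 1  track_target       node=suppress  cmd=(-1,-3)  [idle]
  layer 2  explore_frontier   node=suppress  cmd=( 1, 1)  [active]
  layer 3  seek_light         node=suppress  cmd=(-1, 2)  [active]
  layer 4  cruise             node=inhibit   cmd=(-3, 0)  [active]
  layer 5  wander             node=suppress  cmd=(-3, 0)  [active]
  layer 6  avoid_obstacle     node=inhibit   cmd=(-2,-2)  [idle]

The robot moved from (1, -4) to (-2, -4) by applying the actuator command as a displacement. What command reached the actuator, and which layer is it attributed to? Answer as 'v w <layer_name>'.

displacement = (-2, -4) − (1, -4) = (-3, 0)
[0] phototaxis off; wire := none
[1] track_target off; pass none
[2] explore_frontier on (suppress); wire := (1, 1)
[3] seek_light on (suppress); wire := (-1, 2)
[4] cruise on (inhibit); wire := none
[5] wander on (suppress); wire := (-3, 0)
[6] avoid_obstacle off; pass (-3, 0)
output (-3, 0) — from layer 5 (wander)

-3 0 wander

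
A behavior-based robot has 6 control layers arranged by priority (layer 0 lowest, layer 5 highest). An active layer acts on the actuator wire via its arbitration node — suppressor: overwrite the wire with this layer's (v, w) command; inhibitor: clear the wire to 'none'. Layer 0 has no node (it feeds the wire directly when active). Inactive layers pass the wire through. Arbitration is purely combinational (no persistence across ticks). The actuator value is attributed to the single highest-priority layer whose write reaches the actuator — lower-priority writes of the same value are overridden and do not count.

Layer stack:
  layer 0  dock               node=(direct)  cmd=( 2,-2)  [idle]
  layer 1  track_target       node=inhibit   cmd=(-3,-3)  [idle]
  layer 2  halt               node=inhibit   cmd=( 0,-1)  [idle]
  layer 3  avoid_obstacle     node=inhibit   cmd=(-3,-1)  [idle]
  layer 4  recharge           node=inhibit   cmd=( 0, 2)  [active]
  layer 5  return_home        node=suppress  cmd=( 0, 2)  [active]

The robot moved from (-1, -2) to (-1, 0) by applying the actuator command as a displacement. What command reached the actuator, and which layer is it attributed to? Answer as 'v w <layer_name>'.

0 2 return_home

displacement = (-1, 0) − (-1, -2) = (0, 2)
layer 0 (dock) idle — none
layer 1 (track_target) idle — unchanged: none
layer 2 (halt) idle — unchanged: none
layer 3 (avoid_obstacle) idle — unchanged: none
layer 4 (recharge) active — inhibits: none
layer 5 (return_home) active — suppresses: (0, 2)
→ actuator (0, 2) — from layer 5 (return_home)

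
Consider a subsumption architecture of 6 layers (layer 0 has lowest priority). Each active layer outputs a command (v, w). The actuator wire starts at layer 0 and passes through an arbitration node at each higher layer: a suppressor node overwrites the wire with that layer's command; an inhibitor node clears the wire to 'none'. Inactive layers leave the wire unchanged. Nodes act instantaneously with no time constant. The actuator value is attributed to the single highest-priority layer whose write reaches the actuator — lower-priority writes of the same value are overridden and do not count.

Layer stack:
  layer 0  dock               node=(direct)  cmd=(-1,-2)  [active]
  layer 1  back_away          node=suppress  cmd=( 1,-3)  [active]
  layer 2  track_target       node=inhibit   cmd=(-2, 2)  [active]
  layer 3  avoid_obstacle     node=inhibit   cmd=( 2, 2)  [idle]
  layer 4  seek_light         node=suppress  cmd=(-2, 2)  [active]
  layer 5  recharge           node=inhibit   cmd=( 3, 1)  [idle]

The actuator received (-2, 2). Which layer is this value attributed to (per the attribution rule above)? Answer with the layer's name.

seek_light

L0 dock: active, feeds wire = (-1, -2)
L1 back_away: active, suppressor → wire = (1, -3)
L2 track_target: active, inhibitor → wire = none
L3 avoid_obstacle: idle → wire stays none
L4 seek_light: active, suppressor → wire = (-2, 2)
L5 recharge: idle → wire stays (-2, 2)
actuator = (-2, 2)
last writer: layer 4 = seek_light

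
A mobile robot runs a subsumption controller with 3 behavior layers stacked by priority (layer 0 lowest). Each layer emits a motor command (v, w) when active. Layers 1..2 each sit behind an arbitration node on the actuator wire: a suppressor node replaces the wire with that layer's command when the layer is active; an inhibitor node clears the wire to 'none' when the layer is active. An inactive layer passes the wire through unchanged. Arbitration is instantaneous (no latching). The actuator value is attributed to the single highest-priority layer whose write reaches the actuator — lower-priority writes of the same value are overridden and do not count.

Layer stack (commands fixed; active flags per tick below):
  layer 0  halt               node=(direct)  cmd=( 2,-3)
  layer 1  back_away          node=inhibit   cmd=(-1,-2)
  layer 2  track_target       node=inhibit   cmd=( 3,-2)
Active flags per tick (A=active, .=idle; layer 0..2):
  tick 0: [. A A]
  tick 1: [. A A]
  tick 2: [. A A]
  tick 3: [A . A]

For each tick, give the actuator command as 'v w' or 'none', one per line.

tick 0:
  [0] halt off; wire := none
  [1] back_away on (inhibit); wire := none
  [2] track_target on (inhibit); wire := none
  output none
tick 1:
  [0] halt off; wire := none
  [1] back_away on (inhibit); wire := none
  [2] track_target on (inhibit); wire := none
  output none
tick 2:
  [0] halt off; wire := none
  [1] back_away on (inhibit); wire := none
  [2] track_target on (inhibit); wire := none
  output none
tick 3:
  [0] halt on; wire := (2, -3)
  [1] back_away off; pass (2, -3)
  [2] track_target on (inhibit); wire := none
  output none

none
none
none
none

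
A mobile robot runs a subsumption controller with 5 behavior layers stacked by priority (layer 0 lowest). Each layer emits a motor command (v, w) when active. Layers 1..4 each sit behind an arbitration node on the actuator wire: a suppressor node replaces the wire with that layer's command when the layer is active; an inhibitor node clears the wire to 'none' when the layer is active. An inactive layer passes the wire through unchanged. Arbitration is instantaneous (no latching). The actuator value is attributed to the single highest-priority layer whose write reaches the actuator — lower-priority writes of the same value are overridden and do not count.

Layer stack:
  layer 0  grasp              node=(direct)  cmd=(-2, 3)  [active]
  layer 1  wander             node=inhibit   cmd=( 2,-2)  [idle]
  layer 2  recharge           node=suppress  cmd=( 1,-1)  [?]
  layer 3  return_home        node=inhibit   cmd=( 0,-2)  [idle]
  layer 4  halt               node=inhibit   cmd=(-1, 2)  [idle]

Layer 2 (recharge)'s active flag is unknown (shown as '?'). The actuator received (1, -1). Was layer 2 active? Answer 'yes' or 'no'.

yes

If layer 2 is active=yes:
  actuator would be (1, -1)
If layer 2 is active=no:
  actuator would be (-2, 3)
Observed (1, -1), so layer 2 was active.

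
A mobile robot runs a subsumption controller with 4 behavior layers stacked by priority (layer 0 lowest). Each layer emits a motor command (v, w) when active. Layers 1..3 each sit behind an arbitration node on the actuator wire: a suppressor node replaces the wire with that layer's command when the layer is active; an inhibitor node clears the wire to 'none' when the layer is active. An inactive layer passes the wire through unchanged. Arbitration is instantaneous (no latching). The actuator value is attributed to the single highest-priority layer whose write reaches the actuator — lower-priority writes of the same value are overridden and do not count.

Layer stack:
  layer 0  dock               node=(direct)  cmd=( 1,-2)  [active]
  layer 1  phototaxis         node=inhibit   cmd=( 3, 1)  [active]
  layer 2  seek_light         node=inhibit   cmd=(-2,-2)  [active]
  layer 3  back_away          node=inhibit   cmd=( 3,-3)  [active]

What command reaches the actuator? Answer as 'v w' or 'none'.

[0] dock on; wire := (1, -2)
[1] phototaxis on (inhibit); wire := none
[2] seek_light on (inhibit); wire := none
[3] back_away on (inhibit); wire := none
output none

none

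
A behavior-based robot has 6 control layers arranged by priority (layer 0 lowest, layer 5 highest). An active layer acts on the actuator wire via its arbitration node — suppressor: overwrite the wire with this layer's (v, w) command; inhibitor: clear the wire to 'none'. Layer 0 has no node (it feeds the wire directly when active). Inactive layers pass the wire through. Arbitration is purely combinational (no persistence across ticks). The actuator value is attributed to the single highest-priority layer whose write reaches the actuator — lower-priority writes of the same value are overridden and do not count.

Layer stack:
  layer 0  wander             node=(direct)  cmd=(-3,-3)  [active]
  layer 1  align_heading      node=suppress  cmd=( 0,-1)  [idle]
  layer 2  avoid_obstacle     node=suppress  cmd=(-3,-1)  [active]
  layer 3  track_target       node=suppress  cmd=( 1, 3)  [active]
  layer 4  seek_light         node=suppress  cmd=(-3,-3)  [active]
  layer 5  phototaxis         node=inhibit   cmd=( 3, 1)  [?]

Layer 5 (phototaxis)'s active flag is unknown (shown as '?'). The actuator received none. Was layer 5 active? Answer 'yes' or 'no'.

yes

If layer 5 is active=yes:
  actuator would be none
If layer 5 is active=no:
  actuator would be (-3, -3)
Observed none, so layer 5 was active.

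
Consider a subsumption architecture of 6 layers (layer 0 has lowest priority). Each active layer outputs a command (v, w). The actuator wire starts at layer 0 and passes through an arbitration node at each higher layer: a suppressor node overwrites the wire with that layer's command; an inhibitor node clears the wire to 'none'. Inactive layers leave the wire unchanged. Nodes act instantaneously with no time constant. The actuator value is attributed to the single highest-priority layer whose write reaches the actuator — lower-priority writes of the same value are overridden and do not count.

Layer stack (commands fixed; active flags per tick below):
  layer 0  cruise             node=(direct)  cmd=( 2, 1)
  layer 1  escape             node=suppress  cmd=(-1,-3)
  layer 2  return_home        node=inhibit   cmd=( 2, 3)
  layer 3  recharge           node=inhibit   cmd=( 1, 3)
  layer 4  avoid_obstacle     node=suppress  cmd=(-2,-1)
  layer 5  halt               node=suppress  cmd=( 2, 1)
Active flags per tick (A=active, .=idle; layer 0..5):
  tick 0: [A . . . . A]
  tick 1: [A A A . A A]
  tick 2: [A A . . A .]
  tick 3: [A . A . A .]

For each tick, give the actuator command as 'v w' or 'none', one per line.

tick 0:
  layer 0 (cruise) active — direct: (2, 1)
  layer 1 (escape) idle — unchanged: (2, 1)
  layer 2 (return_home) idle — unchanged: (2, 1)
  layer 3 (recharge) idle — unchanged: (2, 1)
  layer 4 (avoid_obstacle) idle — unchanged: (2, 1)
  layer 5 (halt) active — suppresses: (2, 1)
  → actuator (2, 1)
tick 1:
  layer 0 (cruise) active — direct: (2, 1)
  layer 1 (escape) active — suppresses: (-1, -3)
  layer 2 (return_home) active — inhibits: none
  layer 3 (recharge) idle — unchanged: none
  layer 4 (avoid_obstacle) active — suppresses: (-2, -1)
  layer 5 (halt) active — suppresses: (2, 1)
  → actuator (2, 1)
tick 2:
  layer 0 (cruise) active — direct: (2, 1)
  layer 1 (escape) active — suppresses: (-1, -3)
  layer 2 (return_home) idle — unchanged: (-1, -3)
  layer 3 (recharge) idle — unchanged: (-1, -3)
  layer 4 (avoid_obstacle) active — suppresses: (-2, -1)
  layer 5 (halt) idle — unchanged: (-2, -1)
  → actuator (-2, -1)
tick 3:
  layer 0 (cruise) active — direct: (2, 1)
  layer 1 (escape) idle — unchanged: (2, 1)
  layer 2 (return_home) active — inhibits: none
  layer 3 (recharge) idle — unchanged: none
  layer 4 (avoid_obstacle) active — suppresses: (-2, -1)
  layer 5 (halt) idle — unchanged: (-2, -1)
  → actuator (-2, -1)

2 1
2 1
-2 -1
-2 -1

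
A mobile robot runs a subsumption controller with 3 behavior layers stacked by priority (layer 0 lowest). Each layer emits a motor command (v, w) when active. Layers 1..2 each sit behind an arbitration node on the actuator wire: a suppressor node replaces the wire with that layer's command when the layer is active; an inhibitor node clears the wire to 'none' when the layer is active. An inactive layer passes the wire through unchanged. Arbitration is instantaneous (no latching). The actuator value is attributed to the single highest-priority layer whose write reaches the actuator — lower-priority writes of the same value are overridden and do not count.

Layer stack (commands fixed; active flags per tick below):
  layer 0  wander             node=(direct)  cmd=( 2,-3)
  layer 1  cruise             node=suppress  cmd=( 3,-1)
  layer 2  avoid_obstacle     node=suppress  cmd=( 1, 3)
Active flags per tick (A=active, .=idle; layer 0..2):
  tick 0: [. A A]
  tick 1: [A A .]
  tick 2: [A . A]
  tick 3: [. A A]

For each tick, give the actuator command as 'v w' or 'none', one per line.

tick 0:
  L0 wander: idle → wire = none
  L1 cruise: active, suppressor → wire = (3, -1)
  L2 avoid_obstacle: active, suppressor → wire = (1, 3)
  actuator = (1, 3)
tick 1:
  L0 wander: active, feeds wire = (2, -3)
  L1 cruise: active, suppressor → wire = (3, -1)
  L2 avoid_obstacle: idle → wire stays (3, -1)
  actuator = (3, -1)
tick 2:
  L0 wander: active, feeds wire = (2, -3)
  L1 cruise: idle → wire stays (2, -3)
  L2 avoid_obstacle: active, suppressor → wire = (1, 3)
  actuator = (1, 3)
tick 3:
  L0 wander: idle → wire = none
  L1 cruise: active, suppressor → wire = (3, -1)
  L2 avoid_obstacle: active, suppressor → wire = (1, 3)
  actuator = (1, 3)

1 3
3 -1
1 3
1 3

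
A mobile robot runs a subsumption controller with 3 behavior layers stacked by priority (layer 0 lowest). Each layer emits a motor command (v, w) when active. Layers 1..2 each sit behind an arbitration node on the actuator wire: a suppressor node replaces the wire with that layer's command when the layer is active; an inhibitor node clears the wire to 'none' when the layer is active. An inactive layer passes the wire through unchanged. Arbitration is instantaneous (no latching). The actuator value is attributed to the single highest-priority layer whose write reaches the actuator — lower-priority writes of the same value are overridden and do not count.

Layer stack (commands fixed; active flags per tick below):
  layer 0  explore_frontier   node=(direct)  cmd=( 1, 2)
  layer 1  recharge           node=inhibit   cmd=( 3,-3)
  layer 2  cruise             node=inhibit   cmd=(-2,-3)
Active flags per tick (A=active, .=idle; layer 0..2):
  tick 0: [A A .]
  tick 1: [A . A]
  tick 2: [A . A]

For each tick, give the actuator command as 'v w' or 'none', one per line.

tick 0:
  [0] explore_frontier on; wire := (1, 2)
  [1] recharge on (inhibit); wire := none
  [2] cruise off; pass none
  output none
tick 1:
  [0] explore_frontier on; wire := (1, 2)
  [1] recharge off; pass (1, 2)
  [2] cruise on (inhibit); wire := none
  output none
tick 2:
  [0] explore_frontier on; wire := (1, 2)
  [1] recharge off; pass (1, 2)
  [2] cruise on (inhibit); wire := none
  output none

none
none
none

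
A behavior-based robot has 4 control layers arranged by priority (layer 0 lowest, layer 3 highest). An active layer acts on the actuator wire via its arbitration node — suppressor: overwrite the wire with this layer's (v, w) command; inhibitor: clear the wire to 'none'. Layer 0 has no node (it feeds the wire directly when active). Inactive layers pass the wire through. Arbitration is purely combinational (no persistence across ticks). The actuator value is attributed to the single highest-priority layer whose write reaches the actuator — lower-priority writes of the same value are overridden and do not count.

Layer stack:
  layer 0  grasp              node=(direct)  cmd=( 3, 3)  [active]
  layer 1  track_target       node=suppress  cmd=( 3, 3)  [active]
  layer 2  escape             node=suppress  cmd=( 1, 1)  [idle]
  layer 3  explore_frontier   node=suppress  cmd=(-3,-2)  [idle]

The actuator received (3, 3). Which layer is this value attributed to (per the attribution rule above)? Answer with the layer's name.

layer 0 (grasp) active — direct: (3, 3)
layer 1 (track_target) active — suppresses: (3, 3)
layer 2 (escape) idle — unchanged: (3, 3)
layer 3 (explore_frontier) idle — unchanged: (3, 3)
→ actuator (3, 3)
last writer: layer 1 = track_target

track_target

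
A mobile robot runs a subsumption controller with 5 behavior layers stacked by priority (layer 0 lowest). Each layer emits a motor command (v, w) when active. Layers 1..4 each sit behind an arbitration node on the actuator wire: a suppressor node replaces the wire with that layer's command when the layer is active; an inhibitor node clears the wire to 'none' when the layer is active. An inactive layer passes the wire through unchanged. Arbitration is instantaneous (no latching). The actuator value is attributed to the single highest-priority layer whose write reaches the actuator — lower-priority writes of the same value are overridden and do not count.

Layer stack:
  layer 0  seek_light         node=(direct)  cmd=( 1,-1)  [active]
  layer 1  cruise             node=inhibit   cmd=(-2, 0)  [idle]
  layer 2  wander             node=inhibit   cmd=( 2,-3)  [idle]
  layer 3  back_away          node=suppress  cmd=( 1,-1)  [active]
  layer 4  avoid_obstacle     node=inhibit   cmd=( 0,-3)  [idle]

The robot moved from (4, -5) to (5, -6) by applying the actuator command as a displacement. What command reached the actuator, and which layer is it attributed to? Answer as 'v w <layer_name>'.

displacement = (5, -6) − (4, -5) = (1, -1)
[0] seek_light on; wire := (1, -1)
[1] cruise off; pass (1, -1)
[2] wander off; pass (1, -1)
[3] back_away on (suppress); wire := (1, -1)
[4] avoid_obstacle off; pass (1, -1)
output (1, -1) — from layer 3 (back_away)

1 -1 back_away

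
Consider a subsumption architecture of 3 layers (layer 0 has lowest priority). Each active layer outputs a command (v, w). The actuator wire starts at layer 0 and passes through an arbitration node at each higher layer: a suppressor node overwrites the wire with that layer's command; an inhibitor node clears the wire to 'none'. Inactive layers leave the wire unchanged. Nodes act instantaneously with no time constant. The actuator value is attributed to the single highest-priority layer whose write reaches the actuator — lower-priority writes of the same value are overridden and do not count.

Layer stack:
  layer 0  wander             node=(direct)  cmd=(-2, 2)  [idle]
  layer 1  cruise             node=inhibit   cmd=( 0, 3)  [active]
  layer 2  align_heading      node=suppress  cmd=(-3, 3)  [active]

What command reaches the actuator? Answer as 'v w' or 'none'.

L0 wander: idle → wire = none
L1 cruise: active, inhibitor → wire = none
L2 align_heading: active, suppressor → wire = (-3, 3)
actuator = (-3, 3)

-3 3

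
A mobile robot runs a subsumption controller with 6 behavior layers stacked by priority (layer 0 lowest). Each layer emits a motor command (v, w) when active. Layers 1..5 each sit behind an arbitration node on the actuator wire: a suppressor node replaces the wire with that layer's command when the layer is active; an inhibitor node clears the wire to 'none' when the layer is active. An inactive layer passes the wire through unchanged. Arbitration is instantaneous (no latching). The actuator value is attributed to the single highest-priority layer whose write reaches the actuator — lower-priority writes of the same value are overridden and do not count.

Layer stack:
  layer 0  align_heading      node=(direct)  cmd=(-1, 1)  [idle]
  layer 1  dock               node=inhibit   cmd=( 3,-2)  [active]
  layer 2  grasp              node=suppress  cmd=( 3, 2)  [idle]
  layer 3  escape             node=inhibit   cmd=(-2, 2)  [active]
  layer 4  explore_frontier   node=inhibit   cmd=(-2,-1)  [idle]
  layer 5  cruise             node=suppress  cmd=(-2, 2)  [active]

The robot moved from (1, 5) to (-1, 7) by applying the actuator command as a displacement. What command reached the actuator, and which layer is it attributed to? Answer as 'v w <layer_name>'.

displacement = (-1, 7) − (1, 5) = (-2, 2)
L0 align_heading: idle → wire = none
L1 dock: active, inhibitor → wire = none
L2 grasp: idle → wire stays none
L3 escape: active, inhibitor → wire = none
L4 explore_frontier: idle → wire stays none
L5 cruise: active, suppressor → wire = (-2, 2)
actuator = (-2, 2) — from layer 5 (cruise)

-2 2 cruise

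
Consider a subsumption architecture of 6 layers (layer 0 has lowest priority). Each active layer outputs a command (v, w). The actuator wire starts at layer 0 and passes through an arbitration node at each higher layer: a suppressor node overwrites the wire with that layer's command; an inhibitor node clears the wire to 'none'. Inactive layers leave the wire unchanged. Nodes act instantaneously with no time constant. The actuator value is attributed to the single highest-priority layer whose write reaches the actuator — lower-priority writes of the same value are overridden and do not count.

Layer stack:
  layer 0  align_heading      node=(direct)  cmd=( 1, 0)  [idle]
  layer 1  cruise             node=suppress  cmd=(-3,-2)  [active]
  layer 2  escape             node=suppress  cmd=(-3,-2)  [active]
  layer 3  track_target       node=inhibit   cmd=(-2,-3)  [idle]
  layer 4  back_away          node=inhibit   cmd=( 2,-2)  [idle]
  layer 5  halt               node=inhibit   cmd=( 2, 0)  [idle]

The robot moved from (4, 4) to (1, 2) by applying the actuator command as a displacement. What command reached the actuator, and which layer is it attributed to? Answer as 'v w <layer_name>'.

displacement = (1, 2) − (4, 4) = (-3, -2)
[0] align_heading off; wire := none
[1] cruise on (suppress); wire := (-3, -2)
[2] escape on (suppress); wire := (-3, -2)
[3] track_target off; pass (-3, -2)
[4] back_away off; pass (-3, -2)
[5] halt off; pass (-3, -2)
output (-3, -2) — from layer 2 (escape)

-3 -2 escape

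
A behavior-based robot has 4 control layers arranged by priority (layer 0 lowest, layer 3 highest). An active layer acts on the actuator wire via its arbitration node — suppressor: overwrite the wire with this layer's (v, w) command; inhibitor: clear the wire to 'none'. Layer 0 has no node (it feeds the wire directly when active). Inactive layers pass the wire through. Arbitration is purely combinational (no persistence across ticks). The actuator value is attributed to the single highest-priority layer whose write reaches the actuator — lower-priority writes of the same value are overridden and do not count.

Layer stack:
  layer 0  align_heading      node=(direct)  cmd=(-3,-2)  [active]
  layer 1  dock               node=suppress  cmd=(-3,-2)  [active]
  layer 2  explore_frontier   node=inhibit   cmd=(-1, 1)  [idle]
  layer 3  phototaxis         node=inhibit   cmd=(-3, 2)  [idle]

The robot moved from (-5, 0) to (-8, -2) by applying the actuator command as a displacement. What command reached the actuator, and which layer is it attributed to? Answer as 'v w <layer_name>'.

-3 -2 dock

displacement = (-8, -2) − (-5, 0) = (-3, -2)
[0] align_heading on; wire := (-3, -2)
[1] dock on (suppress); wire := (-3, -2)
[2] explore_frontier off; pass (-3, -2)
[3] phototaxis off; pass (-3, -2)
output (-3, -2) — from layer 1 (dock)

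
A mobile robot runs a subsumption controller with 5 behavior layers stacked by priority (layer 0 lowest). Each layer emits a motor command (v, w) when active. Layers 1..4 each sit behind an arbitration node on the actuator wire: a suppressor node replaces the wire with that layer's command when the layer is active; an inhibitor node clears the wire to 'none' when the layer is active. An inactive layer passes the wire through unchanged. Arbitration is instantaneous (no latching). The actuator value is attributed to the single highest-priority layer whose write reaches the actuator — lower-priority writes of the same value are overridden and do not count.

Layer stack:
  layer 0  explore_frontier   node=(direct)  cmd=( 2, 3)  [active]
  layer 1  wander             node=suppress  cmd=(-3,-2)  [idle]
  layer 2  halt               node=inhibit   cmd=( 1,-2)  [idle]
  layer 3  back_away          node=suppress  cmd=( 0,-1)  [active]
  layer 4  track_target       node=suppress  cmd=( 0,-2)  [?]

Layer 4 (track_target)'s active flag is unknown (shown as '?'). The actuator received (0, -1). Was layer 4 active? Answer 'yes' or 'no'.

no

If layer 4 is active=yes:
  actuator would be (0, -2)
If layer 4 is active=no:
  actuator would be (0, -1)
Observed (0, -1), so layer 4 was idle.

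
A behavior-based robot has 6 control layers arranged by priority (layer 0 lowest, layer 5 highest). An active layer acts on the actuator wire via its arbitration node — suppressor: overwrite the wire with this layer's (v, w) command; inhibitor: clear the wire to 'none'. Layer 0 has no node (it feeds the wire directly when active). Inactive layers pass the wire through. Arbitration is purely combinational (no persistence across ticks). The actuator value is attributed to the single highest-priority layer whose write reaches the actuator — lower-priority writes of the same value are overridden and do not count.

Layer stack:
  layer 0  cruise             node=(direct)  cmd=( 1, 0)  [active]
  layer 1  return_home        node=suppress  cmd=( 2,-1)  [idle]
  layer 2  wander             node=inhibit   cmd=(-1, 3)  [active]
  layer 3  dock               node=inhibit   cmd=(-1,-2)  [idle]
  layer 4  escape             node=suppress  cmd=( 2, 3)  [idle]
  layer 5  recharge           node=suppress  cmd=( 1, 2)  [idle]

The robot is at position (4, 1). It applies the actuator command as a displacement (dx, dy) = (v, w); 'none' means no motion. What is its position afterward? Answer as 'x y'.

L0 cruise: active, feeds wire = (1, 0)
L1 return_home: idle → wire stays (1, 0)
L2 wander: active, inhibitor → wire = none
L3 dock: idle → wire stays none
L4 escape: idle → wire stays none
L5 recharge: idle → wire stays none
actuator = none
position: (4, 1) + none = (4, 1)

4 1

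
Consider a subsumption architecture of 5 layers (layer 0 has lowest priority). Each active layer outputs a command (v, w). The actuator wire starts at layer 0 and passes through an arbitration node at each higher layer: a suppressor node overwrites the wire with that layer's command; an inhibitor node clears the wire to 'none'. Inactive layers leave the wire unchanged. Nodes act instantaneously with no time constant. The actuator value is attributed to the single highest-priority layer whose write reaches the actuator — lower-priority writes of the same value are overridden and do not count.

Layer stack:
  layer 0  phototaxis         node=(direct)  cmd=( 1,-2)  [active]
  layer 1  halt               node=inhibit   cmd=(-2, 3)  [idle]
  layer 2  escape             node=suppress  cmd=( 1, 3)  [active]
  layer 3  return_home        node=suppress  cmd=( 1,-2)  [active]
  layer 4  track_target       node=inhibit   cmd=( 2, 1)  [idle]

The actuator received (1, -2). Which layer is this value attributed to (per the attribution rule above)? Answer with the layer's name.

layer 0 (phototaxis) active — direct: (1, -2)
layer 1 (halt) idle — unchanged: (1, -2)
layer 2 (escape) active — suppresses: (1, 3)
layer 3 (return_home) active — suppresses: (1, -2)
layer 4 (track_target) idle — unchanged: (1, -2)
→ actuator (1, -2)
last writer: layer 3 = return_home

return_home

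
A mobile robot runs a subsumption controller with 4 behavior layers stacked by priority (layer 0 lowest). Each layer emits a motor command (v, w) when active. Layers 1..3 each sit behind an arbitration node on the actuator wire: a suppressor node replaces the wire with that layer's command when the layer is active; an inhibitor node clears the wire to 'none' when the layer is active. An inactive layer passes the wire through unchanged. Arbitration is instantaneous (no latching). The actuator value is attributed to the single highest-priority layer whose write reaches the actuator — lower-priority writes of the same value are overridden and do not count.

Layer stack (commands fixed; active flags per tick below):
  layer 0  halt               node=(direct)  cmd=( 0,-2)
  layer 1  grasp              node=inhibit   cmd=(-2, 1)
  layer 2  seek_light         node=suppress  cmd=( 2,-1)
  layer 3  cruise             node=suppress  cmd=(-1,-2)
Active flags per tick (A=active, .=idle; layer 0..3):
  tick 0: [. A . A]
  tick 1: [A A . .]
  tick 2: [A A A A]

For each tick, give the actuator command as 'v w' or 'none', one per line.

-1 -2
none
-1 -2

tick 0:
  [0] halt off; wire := none
  [1] grasp on (inhibit); wire := none
  [2] seek_light off; pass none
  [3] cruise on (suppress); wire := (-1, -2)
  output (-1, -2)
tick 1:
  [0] halt on; wire := (0, -2)
  [1] grasp on (inhibit); wire := none
  [2] seek_light off; pass none
  [3] cruise off; pass none
  output none
tick 2:
  [0] halt on; wire := (0, -2)
  [1] grasp on (inhibit); wire := none
  [2] seek_light on (suppress); wire := (2, -1)
  [3] cruise on (suppress); wire := (-1, -2)
  output (-1, -2)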